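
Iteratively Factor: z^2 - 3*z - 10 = (z - 5)*(z + 2)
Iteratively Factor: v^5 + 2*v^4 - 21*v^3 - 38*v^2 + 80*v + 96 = (v - 4)*(v^4 + 6*v^3 + 3*v^2 - 26*v - 24) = (v - 4)*(v + 1)*(v^3 + 5*v^2 - 2*v - 24) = (v - 4)*(v + 1)*(v + 3)*(v^2 + 2*v - 8) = (v - 4)*(v - 2)*(v + 1)*(v + 3)*(v + 4)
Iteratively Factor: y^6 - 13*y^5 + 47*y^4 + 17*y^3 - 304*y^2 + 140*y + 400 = (y - 2)*(y^5 - 11*y^4 + 25*y^3 + 67*y^2 - 170*y - 200) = (y - 2)*(y + 1)*(y^4 - 12*y^3 + 37*y^2 + 30*y - 200) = (y - 5)*(y - 2)*(y + 1)*(y^3 - 7*y^2 + 2*y + 40) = (y - 5)*(y - 2)*(y + 1)*(y + 2)*(y^2 - 9*y + 20) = (y - 5)*(y - 4)*(y - 2)*(y + 1)*(y + 2)*(y - 5)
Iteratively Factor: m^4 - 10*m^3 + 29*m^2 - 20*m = (m - 5)*(m^3 - 5*m^2 + 4*m) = m*(m - 5)*(m^2 - 5*m + 4) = m*(m - 5)*(m - 4)*(m - 1)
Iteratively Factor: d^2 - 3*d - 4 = (d + 1)*(d - 4)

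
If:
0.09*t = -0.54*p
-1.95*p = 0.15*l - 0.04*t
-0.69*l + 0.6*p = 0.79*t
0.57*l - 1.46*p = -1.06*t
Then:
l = 0.00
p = 0.00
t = 0.00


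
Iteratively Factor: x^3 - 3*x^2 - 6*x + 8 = (x - 4)*(x^2 + x - 2) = (x - 4)*(x + 2)*(x - 1)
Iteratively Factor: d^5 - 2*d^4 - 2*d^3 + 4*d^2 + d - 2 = (d - 1)*(d^4 - d^3 - 3*d^2 + d + 2) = (d - 1)^2*(d^3 - 3*d - 2) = (d - 2)*(d - 1)^2*(d^2 + 2*d + 1) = (d - 2)*(d - 1)^2*(d + 1)*(d + 1)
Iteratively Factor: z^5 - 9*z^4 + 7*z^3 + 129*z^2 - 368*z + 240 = (z - 4)*(z^4 - 5*z^3 - 13*z^2 + 77*z - 60) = (z - 4)*(z + 4)*(z^3 - 9*z^2 + 23*z - 15) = (z - 4)*(z - 3)*(z + 4)*(z^2 - 6*z + 5) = (z - 5)*(z - 4)*(z - 3)*(z + 4)*(z - 1)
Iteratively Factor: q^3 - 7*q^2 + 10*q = (q - 5)*(q^2 - 2*q) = q*(q - 5)*(q - 2)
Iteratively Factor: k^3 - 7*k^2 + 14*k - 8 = (k - 1)*(k^2 - 6*k + 8) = (k - 2)*(k - 1)*(k - 4)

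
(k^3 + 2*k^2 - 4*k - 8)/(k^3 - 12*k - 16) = (k - 2)/(k - 4)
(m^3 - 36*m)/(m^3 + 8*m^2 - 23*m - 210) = m*(m - 6)/(m^2 + 2*m - 35)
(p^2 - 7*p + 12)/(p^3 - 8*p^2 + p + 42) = (p - 4)/(p^2 - 5*p - 14)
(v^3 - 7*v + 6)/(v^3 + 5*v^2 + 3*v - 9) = (v - 2)/(v + 3)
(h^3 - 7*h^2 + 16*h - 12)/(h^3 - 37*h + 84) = (h^2 - 4*h + 4)/(h^2 + 3*h - 28)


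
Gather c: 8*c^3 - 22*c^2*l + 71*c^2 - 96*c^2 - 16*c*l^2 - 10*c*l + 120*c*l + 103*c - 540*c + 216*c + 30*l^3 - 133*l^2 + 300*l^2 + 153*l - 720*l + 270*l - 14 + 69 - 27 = 8*c^3 + c^2*(-22*l - 25) + c*(-16*l^2 + 110*l - 221) + 30*l^3 + 167*l^2 - 297*l + 28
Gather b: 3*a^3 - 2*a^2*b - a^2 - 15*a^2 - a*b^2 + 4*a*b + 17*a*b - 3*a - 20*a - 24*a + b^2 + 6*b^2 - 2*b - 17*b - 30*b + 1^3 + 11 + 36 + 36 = 3*a^3 - 16*a^2 - 47*a + b^2*(7 - a) + b*(-2*a^2 + 21*a - 49) + 84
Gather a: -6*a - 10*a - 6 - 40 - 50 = -16*a - 96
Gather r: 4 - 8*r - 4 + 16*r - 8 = 8*r - 8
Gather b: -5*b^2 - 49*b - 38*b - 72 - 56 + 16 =-5*b^2 - 87*b - 112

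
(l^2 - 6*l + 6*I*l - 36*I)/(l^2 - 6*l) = (l + 6*I)/l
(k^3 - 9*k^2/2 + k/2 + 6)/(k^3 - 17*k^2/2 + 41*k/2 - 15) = (k^2 - 3*k - 4)/(k^2 - 7*k + 10)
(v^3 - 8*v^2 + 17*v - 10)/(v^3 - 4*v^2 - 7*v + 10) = (v - 2)/(v + 2)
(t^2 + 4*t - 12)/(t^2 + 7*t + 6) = (t - 2)/(t + 1)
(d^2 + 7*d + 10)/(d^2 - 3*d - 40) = (d + 2)/(d - 8)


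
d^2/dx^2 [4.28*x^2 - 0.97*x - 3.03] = 8.56000000000000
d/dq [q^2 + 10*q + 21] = 2*q + 10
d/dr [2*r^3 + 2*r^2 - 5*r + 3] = 6*r^2 + 4*r - 5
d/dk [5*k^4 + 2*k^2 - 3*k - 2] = 20*k^3 + 4*k - 3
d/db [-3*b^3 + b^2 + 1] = b*(2 - 9*b)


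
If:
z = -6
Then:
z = -6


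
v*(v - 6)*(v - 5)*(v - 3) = v^4 - 14*v^3 + 63*v^2 - 90*v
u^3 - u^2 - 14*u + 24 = (u - 3)*(u - 2)*(u + 4)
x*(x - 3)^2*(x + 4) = x^4 - 2*x^3 - 15*x^2 + 36*x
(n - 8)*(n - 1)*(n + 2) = n^3 - 7*n^2 - 10*n + 16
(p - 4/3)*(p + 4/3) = p^2 - 16/9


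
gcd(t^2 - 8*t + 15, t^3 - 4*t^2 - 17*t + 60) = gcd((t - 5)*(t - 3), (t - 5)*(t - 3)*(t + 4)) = t^2 - 8*t + 15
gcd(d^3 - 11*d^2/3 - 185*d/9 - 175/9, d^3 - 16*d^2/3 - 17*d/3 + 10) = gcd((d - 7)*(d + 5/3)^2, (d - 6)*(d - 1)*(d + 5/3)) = d + 5/3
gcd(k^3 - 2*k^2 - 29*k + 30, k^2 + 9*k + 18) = 1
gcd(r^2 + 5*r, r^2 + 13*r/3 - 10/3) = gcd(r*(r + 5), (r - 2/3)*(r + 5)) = r + 5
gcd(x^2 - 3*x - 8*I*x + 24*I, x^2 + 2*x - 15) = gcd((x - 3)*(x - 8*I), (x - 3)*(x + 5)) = x - 3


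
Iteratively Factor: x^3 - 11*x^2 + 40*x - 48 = (x - 4)*(x^2 - 7*x + 12) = (x - 4)^2*(x - 3)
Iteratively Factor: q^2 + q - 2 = (q + 2)*(q - 1)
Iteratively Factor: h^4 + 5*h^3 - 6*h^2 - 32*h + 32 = (h - 1)*(h^3 + 6*h^2 - 32) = (h - 1)*(h + 4)*(h^2 + 2*h - 8) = (h - 2)*(h - 1)*(h + 4)*(h + 4)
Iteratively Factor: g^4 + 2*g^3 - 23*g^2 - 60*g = (g)*(g^3 + 2*g^2 - 23*g - 60) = g*(g + 3)*(g^2 - g - 20) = g*(g - 5)*(g + 3)*(g + 4)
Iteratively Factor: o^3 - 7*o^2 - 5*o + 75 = (o - 5)*(o^2 - 2*o - 15) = (o - 5)*(o + 3)*(o - 5)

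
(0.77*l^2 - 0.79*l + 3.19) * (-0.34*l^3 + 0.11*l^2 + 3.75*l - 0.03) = -0.2618*l^5 + 0.3533*l^4 + 1.716*l^3 - 2.6347*l^2 + 11.9862*l - 0.0957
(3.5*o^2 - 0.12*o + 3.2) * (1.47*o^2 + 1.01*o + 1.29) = 5.145*o^4 + 3.3586*o^3 + 9.0978*o^2 + 3.0772*o + 4.128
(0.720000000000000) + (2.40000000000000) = 3.12000000000000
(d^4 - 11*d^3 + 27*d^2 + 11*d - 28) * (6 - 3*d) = -3*d^5 + 39*d^4 - 147*d^3 + 129*d^2 + 150*d - 168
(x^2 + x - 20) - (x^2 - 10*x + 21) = 11*x - 41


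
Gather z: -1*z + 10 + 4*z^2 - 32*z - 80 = 4*z^2 - 33*z - 70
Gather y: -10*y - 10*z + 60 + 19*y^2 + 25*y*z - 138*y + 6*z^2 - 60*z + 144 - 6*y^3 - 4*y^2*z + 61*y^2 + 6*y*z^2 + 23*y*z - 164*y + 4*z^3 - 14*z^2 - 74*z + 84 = -6*y^3 + y^2*(80 - 4*z) + y*(6*z^2 + 48*z - 312) + 4*z^3 - 8*z^2 - 144*z + 288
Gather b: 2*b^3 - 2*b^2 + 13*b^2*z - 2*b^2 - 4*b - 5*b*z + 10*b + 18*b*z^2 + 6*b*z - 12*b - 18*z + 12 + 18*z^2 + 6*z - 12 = 2*b^3 + b^2*(13*z - 4) + b*(18*z^2 + z - 6) + 18*z^2 - 12*z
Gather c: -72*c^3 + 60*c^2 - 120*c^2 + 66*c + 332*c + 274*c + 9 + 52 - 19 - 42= -72*c^3 - 60*c^2 + 672*c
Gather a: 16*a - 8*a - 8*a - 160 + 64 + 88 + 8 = 0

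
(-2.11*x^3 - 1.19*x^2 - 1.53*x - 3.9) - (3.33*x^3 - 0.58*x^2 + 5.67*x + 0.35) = -5.44*x^3 - 0.61*x^2 - 7.2*x - 4.25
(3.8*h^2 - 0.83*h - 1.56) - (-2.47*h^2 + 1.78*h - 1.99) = 6.27*h^2 - 2.61*h + 0.43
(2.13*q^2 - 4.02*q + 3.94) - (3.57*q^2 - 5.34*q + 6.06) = -1.44*q^2 + 1.32*q - 2.12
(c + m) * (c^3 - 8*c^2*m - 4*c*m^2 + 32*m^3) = c^4 - 7*c^3*m - 12*c^2*m^2 + 28*c*m^3 + 32*m^4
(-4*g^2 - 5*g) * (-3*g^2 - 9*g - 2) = 12*g^4 + 51*g^3 + 53*g^2 + 10*g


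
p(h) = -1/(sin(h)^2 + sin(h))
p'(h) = -(-2*sin(h)*cos(h) - cos(h))/(sin(h)^2 + sin(h))^2 = (2/tan(h) + cos(h)/sin(h)^2)/(sin(h) + 1)^2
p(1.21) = -0.55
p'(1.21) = 0.31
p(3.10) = -23.09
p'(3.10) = -576.96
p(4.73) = 6449.70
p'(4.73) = -732329.41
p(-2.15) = 7.33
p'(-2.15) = 19.79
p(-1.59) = 5424.44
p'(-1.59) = 564816.08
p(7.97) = -0.51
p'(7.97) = -0.09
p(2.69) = -1.60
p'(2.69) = -4.29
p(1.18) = -0.56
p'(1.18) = 0.34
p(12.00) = 4.02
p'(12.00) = -1.00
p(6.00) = 4.97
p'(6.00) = 10.45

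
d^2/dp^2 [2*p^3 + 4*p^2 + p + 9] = 12*p + 8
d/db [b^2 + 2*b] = 2*b + 2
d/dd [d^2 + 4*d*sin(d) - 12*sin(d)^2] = 4*d*cos(d) + 2*d + 4*sin(d) - 12*sin(2*d)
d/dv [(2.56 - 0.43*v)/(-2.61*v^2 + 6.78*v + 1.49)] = (-1.1223*v^2 + 13.3632*v - 17.9975)/(6.8121*v^4 - 35.3916*v^3 + 38.1906*v^2 + 20.2044*v + 2.2201)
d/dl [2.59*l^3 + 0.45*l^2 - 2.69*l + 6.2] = 7.77*l^2 + 0.9*l - 2.69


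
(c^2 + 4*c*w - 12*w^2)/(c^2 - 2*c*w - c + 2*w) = (c + 6*w)/(c - 1)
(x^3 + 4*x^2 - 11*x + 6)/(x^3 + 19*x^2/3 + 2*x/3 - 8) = 3*(x - 1)/(3*x + 4)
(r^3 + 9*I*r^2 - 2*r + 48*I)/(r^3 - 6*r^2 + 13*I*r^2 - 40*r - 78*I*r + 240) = (r^2 + I*r + 6)/(r^2 + r*(-6 + 5*I) - 30*I)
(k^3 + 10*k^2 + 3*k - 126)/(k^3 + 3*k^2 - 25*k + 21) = (k + 6)/(k - 1)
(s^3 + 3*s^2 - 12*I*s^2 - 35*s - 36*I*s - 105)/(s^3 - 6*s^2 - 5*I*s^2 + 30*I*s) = (s^2 + s*(3 - 7*I) - 21*I)/(s*(s - 6))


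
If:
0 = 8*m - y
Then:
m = y/8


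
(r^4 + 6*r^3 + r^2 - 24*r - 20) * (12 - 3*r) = -3*r^5 - 6*r^4 + 69*r^3 + 84*r^2 - 228*r - 240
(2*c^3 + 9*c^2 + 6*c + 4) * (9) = 18*c^3 + 81*c^2 + 54*c + 36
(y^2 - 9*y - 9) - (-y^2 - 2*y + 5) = 2*y^2 - 7*y - 14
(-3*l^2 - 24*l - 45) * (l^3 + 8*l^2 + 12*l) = -3*l^5 - 48*l^4 - 273*l^3 - 648*l^2 - 540*l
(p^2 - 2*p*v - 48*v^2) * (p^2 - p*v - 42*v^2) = p^4 - 3*p^3*v - 88*p^2*v^2 + 132*p*v^3 + 2016*v^4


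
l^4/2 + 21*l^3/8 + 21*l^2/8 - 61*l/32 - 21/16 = (l/2 + 1)*(l - 3/4)*(l + 1/2)*(l + 7/2)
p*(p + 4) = p^2 + 4*p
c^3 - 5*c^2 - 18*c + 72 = (c - 6)*(c - 3)*(c + 4)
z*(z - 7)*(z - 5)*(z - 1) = z^4 - 13*z^3 + 47*z^2 - 35*z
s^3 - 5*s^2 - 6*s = s*(s - 6)*(s + 1)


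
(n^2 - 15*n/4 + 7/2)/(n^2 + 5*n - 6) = (4*n^2 - 15*n + 14)/(4*(n^2 + 5*n - 6))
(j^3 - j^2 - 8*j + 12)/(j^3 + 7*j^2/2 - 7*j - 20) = 2*(j^3 - j^2 - 8*j + 12)/(2*j^3 + 7*j^2 - 14*j - 40)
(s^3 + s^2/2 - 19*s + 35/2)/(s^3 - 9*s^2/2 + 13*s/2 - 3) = (2*s^2 + 3*s - 35)/(2*s^2 - 7*s + 6)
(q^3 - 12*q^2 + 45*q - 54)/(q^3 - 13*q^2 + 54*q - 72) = (q - 3)/(q - 4)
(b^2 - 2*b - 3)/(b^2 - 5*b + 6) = (b + 1)/(b - 2)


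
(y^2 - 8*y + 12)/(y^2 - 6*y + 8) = (y - 6)/(y - 4)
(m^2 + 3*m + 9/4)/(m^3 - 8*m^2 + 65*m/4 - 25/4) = (4*m^2 + 12*m + 9)/(4*m^3 - 32*m^2 + 65*m - 25)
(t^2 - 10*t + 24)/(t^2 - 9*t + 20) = (t - 6)/(t - 5)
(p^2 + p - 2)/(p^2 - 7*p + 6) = (p + 2)/(p - 6)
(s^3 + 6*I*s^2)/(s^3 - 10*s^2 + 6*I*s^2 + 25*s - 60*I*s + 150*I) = s^2/(s^2 - 10*s + 25)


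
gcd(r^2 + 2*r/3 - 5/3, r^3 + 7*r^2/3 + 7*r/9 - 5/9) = r + 5/3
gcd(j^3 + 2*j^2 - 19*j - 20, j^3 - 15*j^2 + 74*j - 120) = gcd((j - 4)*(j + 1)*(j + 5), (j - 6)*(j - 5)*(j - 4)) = j - 4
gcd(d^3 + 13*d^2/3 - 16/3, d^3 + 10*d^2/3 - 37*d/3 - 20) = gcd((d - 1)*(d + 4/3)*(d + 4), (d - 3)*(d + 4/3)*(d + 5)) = d + 4/3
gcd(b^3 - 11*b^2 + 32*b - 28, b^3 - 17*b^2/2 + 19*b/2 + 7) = b^2 - 9*b + 14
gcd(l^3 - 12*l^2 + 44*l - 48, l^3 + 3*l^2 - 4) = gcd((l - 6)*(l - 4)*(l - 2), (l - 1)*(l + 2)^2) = 1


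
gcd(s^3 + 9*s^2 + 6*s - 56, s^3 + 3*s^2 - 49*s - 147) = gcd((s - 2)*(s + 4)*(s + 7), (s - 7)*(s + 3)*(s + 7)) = s + 7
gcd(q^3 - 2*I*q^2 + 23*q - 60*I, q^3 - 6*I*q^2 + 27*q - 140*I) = q^2 + I*q + 20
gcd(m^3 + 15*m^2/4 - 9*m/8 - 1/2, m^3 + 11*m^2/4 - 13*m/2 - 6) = m + 4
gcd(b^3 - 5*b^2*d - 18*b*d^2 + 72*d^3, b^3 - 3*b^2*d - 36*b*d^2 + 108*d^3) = b^2 - 9*b*d + 18*d^2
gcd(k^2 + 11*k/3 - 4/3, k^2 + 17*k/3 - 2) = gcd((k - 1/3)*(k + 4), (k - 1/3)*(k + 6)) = k - 1/3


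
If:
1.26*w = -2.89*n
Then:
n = -0.43598615916955*w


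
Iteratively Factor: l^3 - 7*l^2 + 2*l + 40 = (l - 5)*(l^2 - 2*l - 8) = (l - 5)*(l + 2)*(l - 4)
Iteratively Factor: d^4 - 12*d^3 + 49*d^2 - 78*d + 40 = (d - 4)*(d^3 - 8*d^2 + 17*d - 10) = (d - 5)*(d - 4)*(d^2 - 3*d + 2) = (d - 5)*(d - 4)*(d - 2)*(d - 1)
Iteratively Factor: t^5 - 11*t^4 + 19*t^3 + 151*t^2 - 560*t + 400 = (t - 1)*(t^4 - 10*t^3 + 9*t^2 + 160*t - 400) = (t - 5)*(t - 1)*(t^3 - 5*t^2 - 16*t + 80) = (t - 5)^2*(t - 1)*(t^2 - 16) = (t - 5)^2*(t - 4)*(t - 1)*(t + 4)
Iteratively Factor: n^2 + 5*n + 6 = (n + 3)*(n + 2)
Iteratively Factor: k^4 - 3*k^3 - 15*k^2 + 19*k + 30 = (k + 3)*(k^3 - 6*k^2 + 3*k + 10) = (k - 5)*(k + 3)*(k^2 - k - 2) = (k - 5)*(k + 1)*(k + 3)*(k - 2)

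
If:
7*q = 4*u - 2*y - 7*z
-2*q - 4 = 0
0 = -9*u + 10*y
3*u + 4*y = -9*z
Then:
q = -2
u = -21/11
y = -189/110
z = 7/5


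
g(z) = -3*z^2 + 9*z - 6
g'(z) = 9 - 6*z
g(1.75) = 0.56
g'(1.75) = -1.50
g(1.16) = 0.40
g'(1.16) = 2.04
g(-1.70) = -29.97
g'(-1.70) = 19.20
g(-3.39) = -70.99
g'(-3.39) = 29.34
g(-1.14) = -20.16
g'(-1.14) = 15.84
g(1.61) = 0.71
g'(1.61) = -0.66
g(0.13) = -4.88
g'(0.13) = 8.22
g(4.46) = -25.53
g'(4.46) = -17.76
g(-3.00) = -60.00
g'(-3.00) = 27.00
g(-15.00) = -816.00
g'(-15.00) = 99.00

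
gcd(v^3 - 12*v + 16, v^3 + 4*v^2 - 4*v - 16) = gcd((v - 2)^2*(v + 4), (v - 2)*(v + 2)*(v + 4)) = v^2 + 2*v - 8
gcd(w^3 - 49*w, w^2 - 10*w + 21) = w - 7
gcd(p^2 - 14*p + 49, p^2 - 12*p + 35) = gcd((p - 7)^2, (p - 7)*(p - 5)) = p - 7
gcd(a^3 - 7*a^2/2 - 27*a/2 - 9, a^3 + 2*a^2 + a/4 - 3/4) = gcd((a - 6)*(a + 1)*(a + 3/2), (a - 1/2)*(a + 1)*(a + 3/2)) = a^2 + 5*a/2 + 3/2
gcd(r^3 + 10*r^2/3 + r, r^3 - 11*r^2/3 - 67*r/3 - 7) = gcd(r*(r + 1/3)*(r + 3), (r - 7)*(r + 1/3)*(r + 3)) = r^2 + 10*r/3 + 1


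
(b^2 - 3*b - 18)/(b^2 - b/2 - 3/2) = 2*(-b^2 + 3*b + 18)/(-2*b^2 + b + 3)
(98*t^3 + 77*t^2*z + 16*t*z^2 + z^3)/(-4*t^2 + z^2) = (49*t^2 + 14*t*z + z^2)/(-2*t + z)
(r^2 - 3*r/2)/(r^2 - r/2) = (2*r - 3)/(2*r - 1)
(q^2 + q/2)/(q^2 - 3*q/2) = (2*q + 1)/(2*q - 3)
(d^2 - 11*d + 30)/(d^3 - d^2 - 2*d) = (-d^2 + 11*d - 30)/(d*(-d^2 + d + 2))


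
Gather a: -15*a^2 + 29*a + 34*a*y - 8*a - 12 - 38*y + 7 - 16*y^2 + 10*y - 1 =-15*a^2 + a*(34*y + 21) - 16*y^2 - 28*y - 6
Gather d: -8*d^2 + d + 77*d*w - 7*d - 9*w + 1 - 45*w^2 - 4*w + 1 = -8*d^2 + d*(77*w - 6) - 45*w^2 - 13*w + 2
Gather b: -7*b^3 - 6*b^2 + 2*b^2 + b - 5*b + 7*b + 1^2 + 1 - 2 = -7*b^3 - 4*b^2 + 3*b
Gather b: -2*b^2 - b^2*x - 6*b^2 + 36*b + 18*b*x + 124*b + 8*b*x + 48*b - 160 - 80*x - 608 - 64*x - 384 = b^2*(-x - 8) + b*(26*x + 208) - 144*x - 1152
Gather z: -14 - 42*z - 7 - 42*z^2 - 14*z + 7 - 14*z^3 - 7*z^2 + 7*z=-14*z^3 - 49*z^2 - 49*z - 14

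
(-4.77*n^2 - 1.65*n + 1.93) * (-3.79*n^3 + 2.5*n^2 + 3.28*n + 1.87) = 18.0783*n^5 - 5.6715*n^4 - 27.0853*n^3 - 9.5069*n^2 + 3.2449*n + 3.6091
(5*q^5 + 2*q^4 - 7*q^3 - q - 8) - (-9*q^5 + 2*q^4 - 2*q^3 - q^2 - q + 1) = 14*q^5 - 5*q^3 + q^2 - 9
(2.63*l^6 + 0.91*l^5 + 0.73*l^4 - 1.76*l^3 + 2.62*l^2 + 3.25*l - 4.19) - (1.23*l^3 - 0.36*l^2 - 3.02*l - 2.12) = 2.63*l^6 + 0.91*l^5 + 0.73*l^4 - 2.99*l^3 + 2.98*l^2 + 6.27*l - 2.07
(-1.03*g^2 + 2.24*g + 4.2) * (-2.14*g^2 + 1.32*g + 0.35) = 2.2042*g^4 - 6.1532*g^3 - 6.3917*g^2 + 6.328*g + 1.47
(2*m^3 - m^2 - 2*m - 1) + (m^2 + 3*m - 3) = 2*m^3 + m - 4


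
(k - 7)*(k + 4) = k^2 - 3*k - 28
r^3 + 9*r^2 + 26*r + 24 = (r + 2)*(r + 3)*(r + 4)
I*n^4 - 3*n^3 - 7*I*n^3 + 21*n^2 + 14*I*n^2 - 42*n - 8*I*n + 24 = (n - 4)*(n - 2)*(n + 3*I)*(I*n - I)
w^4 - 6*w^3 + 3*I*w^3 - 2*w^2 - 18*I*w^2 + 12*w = w*(w - 6)*(w + I)*(w + 2*I)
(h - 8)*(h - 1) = h^2 - 9*h + 8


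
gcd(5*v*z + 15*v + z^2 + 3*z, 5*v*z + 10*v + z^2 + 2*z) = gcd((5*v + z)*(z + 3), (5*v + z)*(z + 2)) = 5*v + z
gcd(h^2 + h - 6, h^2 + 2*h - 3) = h + 3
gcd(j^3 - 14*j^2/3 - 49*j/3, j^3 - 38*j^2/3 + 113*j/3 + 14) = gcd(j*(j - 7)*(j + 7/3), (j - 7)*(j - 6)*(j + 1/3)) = j - 7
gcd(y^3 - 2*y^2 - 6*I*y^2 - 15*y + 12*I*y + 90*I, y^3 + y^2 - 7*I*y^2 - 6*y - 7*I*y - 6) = y - 6*I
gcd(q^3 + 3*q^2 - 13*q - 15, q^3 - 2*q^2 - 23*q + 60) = q^2 + 2*q - 15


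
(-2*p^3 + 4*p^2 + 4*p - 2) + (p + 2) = -2*p^3 + 4*p^2 + 5*p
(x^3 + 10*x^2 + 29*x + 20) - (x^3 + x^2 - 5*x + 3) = 9*x^2 + 34*x + 17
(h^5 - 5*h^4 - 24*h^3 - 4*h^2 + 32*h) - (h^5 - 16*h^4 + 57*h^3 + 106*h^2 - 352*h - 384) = 11*h^4 - 81*h^3 - 110*h^2 + 384*h + 384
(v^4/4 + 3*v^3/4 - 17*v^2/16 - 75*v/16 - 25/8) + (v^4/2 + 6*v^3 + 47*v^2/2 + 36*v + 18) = 3*v^4/4 + 27*v^3/4 + 359*v^2/16 + 501*v/16 + 119/8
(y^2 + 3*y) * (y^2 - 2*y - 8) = y^4 + y^3 - 14*y^2 - 24*y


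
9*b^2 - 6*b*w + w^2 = (-3*b + w)^2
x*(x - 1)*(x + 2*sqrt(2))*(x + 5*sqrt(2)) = x^4 - x^3 + 7*sqrt(2)*x^3 - 7*sqrt(2)*x^2 + 20*x^2 - 20*x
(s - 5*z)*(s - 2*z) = s^2 - 7*s*z + 10*z^2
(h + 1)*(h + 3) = h^2 + 4*h + 3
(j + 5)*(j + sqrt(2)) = j^2 + sqrt(2)*j + 5*j + 5*sqrt(2)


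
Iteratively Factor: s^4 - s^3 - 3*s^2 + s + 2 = (s - 1)*(s^3 - 3*s - 2) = (s - 1)*(s + 1)*(s^2 - s - 2) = (s - 1)*(s + 1)^2*(s - 2)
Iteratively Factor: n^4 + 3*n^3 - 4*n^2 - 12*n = (n + 3)*(n^3 - 4*n) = n*(n + 3)*(n^2 - 4) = n*(n + 2)*(n + 3)*(n - 2)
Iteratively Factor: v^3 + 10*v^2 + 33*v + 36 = (v + 4)*(v^2 + 6*v + 9) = (v + 3)*(v + 4)*(v + 3)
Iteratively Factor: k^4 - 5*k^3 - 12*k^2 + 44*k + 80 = (k + 2)*(k^3 - 7*k^2 + 2*k + 40) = (k - 5)*(k + 2)*(k^2 - 2*k - 8) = (k - 5)*(k - 4)*(k + 2)*(k + 2)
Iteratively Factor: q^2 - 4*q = (q - 4)*(q)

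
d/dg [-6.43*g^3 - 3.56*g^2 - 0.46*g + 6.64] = -19.29*g^2 - 7.12*g - 0.46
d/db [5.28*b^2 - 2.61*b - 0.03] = 10.56*b - 2.61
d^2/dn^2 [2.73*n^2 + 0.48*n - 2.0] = 5.46000000000000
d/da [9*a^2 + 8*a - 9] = 18*a + 8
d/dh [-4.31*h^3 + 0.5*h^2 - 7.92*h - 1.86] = -12.93*h^2 + 1.0*h - 7.92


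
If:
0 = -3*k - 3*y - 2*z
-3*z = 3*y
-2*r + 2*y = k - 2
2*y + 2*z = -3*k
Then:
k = 0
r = 1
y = 0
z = 0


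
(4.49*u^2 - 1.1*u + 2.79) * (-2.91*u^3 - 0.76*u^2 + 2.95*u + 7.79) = -13.0659*u^5 - 0.2114*u^4 + 5.9626*u^3 + 29.6117*u^2 - 0.3385*u + 21.7341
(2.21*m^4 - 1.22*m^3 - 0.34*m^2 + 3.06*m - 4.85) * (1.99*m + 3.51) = 4.3979*m^5 + 5.3293*m^4 - 4.9588*m^3 + 4.896*m^2 + 1.0891*m - 17.0235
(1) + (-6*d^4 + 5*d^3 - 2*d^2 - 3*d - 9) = -6*d^4 + 5*d^3 - 2*d^2 - 3*d - 8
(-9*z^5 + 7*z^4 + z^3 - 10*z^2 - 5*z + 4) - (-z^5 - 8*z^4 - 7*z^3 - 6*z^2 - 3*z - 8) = -8*z^5 + 15*z^4 + 8*z^3 - 4*z^2 - 2*z + 12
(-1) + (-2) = -3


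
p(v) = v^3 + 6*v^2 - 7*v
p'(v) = 3*v^2 + 12*v - 7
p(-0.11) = 0.84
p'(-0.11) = -8.28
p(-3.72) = 57.59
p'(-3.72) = -10.12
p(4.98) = 237.45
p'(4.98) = 127.16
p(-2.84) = 45.37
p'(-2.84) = -16.88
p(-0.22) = 1.82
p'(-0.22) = -9.49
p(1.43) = 5.18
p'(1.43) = 16.29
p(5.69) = 338.65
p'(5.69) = 158.41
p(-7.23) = -13.69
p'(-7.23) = 63.06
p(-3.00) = 48.00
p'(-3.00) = -16.00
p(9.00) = 1152.00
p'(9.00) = 344.00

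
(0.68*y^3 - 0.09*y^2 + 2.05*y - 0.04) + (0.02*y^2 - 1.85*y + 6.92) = 0.68*y^3 - 0.07*y^2 + 0.2*y + 6.88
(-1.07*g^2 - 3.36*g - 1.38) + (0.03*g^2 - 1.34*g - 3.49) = -1.04*g^2 - 4.7*g - 4.87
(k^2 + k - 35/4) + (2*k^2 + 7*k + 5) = 3*k^2 + 8*k - 15/4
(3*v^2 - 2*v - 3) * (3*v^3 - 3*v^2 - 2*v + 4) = 9*v^5 - 15*v^4 - 9*v^3 + 25*v^2 - 2*v - 12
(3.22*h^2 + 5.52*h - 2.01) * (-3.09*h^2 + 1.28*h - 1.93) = -9.9498*h^4 - 12.9352*h^3 + 7.0619*h^2 - 13.2264*h + 3.8793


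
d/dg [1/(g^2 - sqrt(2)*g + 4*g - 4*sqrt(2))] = (-2*g - 4 + sqrt(2))/(g^2 - sqrt(2)*g + 4*g - 4*sqrt(2))^2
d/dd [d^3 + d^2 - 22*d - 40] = 3*d^2 + 2*d - 22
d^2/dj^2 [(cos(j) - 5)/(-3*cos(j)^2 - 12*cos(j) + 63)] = (9*(1 - cos(2*j))^2*cos(j)/4 - 6*(1 - cos(2*j))^2 + 125*cos(j)/2 - 217*cos(2*j) + 18*cos(3*j) - cos(5*j)/2 + 9)/(3*(cos(j) - 3)^3*(cos(j) + 7)^3)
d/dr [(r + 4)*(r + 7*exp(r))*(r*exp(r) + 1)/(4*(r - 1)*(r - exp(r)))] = (-(1 - exp(r))*(r - 1)*(r + 4)*(r + 7*exp(r))*(r*exp(r) + 1) + (r - 1)*(r - exp(r))*((r + 1)*(r + 4)*(r + 7*exp(r))*exp(r) + (r + 4)*(r*exp(r) + 1)*(7*exp(r) + 1) + (r + 7*exp(r))*(r*exp(r) + 1)) - (r + 4)*(r - exp(r))*(r + 7*exp(r))*(r*exp(r) + 1))/(4*(r - 1)^2*(r - exp(r))^2)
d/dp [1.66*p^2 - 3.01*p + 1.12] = 3.32*p - 3.01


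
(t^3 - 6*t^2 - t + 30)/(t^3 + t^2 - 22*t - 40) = (t - 3)/(t + 4)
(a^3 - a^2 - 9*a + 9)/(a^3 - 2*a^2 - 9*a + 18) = (a - 1)/(a - 2)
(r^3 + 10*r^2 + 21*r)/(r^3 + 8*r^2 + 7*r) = (r + 3)/(r + 1)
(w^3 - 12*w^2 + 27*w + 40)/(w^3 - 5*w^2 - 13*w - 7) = (w^2 - 13*w + 40)/(w^2 - 6*w - 7)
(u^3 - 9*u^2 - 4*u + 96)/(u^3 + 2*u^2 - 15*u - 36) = (u - 8)/(u + 3)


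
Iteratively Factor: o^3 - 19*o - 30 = (o + 2)*(o^2 - 2*o - 15) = (o + 2)*(o + 3)*(o - 5)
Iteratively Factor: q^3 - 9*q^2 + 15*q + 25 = (q - 5)*(q^2 - 4*q - 5) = (q - 5)^2*(q + 1)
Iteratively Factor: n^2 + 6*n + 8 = (n + 2)*(n + 4)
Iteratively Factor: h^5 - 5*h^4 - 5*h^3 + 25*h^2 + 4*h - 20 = (h + 2)*(h^4 - 7*h^3 + 9*h^2 + 7*h - 10) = (h + 1)*(h + 2)*(h^3 - 8*h^2 + 17*h - 10) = (h - 2)*(h + 1)*(h + 2)*(h^2 - 6*h + 5) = (h - 5)*(h - 2)*(h + 1)*(h + 2)*(h - 1)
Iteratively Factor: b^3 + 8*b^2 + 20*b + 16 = (b + 4)*(b^2 + 4*b + 4) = (b + 2)*(b + 4)*(b + 2)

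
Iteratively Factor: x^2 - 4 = (x - 2)*(x + 2)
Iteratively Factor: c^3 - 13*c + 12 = (c - 1)*(c^2 + c - 12) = (c - 1)*(c + 4)*(c - 3)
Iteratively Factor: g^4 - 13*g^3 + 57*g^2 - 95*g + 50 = (g - 5)*(g^3 - 8*g^2 + 17*g - 10) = (g - 5)*(g - 1)*(g^2 - 7*g + 10) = (g - 5)^2*(g - 1)*(g - 2)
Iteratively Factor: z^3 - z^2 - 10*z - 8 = (z - 4)*(z^2 + 3*z + 2) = (z - 4)*(z + 2)*(z + 1)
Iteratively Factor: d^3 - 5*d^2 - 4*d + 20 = (d + 2)*(d^2 - 7*d + 10) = (d - 2)*(d + 2)*(d - 5)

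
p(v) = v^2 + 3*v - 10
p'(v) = 2*v + 3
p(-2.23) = -11.72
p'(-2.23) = -1.46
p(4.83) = 27.82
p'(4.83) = 12.66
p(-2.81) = -10.53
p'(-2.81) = -2.62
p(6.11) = 45.66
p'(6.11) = 15.22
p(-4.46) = -3.49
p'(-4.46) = -5.92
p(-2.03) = -11.97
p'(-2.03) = -1.06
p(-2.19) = -11.77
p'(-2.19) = -1.38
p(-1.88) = -12.11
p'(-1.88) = -0.76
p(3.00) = 8.00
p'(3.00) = 9.00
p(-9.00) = 44.00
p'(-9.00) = -15.00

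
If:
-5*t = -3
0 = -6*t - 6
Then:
No Solution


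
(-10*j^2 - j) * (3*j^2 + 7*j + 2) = -30*j^4 - 73*j^3 - 27*j^2 - 2*j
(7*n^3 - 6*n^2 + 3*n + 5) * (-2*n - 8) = -14*n^4 - 44*n^3 + 42*n^2 - 34*n - 40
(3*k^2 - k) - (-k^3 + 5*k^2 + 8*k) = k^3 - 2*k^2 - 9*k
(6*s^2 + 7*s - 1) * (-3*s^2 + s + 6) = -18*s^4 - 15*s^3 + 46*s^2 + 41*s - 6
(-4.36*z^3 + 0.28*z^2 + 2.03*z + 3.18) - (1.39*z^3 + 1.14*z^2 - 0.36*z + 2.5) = -5.75*z^3 - 0.86*z^2 + 2.39*z + 0.68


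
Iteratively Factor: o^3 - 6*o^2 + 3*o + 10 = (o - 5)*(o^2 - o - 2) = (o - 5)*(o + 1)*(o - 2)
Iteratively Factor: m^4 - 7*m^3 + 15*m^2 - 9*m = (m - 3)*(m^3 - 4*m^2 + 3*m) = m*(m - 3)*(m^2 - 4*m + 3) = m*(m - 3)*(m - 1)*(m - 3)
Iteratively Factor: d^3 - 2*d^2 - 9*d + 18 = (d - 2)*(d^2 - 9) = (d - 3)*(d - 2)*(d + 3)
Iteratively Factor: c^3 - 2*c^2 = (c)*(c^2 - 2*c) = c^2*(c - 2)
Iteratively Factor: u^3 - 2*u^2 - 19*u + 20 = (u - 5)*(u^2 + 3*u - 4) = (u - 5)*(u - 1)*(u + 4)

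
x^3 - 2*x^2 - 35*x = x*(x - 7)*(x + 5)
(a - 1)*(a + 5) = a^2 + 4*a - 5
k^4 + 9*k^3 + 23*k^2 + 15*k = k*(k + 1)*(k + 3)*(k + 5)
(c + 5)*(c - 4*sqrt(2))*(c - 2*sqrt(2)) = c^3 - 6*sqrt(2)*c^2 + 5*c^2 - 30*sqrt(2)*c + 16*c + 80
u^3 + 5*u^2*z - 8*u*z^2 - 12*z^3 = (u - 2*z)*(u + z)*(u + 6*z)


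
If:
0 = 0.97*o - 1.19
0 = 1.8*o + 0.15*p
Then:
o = 1.23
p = -14.72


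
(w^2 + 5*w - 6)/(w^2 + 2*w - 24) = (w - 1)/(w - 4)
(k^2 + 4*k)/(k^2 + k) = (k + 4)/(k + 1)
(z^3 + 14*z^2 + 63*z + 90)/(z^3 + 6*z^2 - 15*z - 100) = (z^2 + 9*z + 18)/(z^2 + z - 20)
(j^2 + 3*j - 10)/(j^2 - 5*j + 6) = (j + 5)/(j - 3)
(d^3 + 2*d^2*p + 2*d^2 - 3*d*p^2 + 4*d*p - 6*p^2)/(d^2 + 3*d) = (d^3 + 2*d^2*p + 2*d^2 - 3*d*p^2 + 4*d*p - 6*p^2)/(d*(d + 3))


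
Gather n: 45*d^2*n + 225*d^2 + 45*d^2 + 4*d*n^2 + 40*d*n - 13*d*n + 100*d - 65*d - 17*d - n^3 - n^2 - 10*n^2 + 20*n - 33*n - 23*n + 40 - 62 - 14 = 270*d^2 + 18*d - n^3 + n^2*(4*d - 11) + n*(45*d^2 + 27*d - 36) - 36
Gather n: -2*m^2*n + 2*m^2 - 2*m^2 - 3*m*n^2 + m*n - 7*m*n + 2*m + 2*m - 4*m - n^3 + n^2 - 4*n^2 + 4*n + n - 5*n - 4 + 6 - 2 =-n^3 + n^2*(-3*m - 3) + n*(-2*m^2 - 6*m)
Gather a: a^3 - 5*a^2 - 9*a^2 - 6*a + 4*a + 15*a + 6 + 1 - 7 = a^3 - 14*a^2 + 13*a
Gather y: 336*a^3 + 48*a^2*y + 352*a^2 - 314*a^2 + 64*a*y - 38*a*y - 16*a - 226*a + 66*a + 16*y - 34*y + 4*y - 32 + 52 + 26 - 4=336*a^3 + 38*a^2 - 176*a + y*(48*a^2 + 26*a - 14) + 42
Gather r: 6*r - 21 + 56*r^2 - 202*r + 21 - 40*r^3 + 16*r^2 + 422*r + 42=-40*r^3 + 72*r^2 + 226*r + 42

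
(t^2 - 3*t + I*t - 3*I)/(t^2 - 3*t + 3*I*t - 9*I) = (t + I)/(t + 3*I)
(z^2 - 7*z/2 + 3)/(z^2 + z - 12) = (z^2 - 7*z/2 + 3)/(z^2 + z - 12)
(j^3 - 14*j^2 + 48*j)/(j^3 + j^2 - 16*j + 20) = j*(j^2 - 14*j + 48)/(j^3 + j^2 - 16*j + 20)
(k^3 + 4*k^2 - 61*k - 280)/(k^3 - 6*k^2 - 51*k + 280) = (k + 5)/(k - 5)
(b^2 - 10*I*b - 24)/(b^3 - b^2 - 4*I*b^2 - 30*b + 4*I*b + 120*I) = (b - 6*I)/(b^2 - b - 30)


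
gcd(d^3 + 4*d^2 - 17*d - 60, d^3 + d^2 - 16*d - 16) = d - 4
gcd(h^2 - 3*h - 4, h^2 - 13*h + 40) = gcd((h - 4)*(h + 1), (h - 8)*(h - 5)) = 1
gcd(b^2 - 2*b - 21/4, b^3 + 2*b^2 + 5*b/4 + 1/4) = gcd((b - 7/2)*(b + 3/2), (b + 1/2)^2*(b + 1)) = 1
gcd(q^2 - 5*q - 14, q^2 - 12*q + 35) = q - 7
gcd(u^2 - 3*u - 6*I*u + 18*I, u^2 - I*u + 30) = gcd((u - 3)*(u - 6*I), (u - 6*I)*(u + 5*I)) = u - 6*I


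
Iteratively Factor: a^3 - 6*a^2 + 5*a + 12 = (a + 1)*(a^2 - 7*a + 12) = (a - 4)*(a + 1)*(a - 3)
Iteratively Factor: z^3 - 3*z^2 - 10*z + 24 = (z - 4)*(z^2 + z - 6) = (z - 4)*(z + 3)*(z - 2)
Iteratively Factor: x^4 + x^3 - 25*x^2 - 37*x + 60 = (x + 3)*(x^3 - 2*x^2 - 19*x + 20) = (x - 5)*(x + 3)*(x^2 + 3*x - 4) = (x - 5)*(x + 3)*(x + 4)*(x - 1)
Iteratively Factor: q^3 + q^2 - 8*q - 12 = (q + 2)*(q^2 - q - 6) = (q - 3)*(q + 2)*(q + 2)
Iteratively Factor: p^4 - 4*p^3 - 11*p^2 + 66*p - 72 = (p - 3)*(p^3 - p^2 - 14*p + 24) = (p - 3)*(p + 4)*(p^2 - 5*p + 6) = (p - 3)^2*(p + 4)*(p - 2)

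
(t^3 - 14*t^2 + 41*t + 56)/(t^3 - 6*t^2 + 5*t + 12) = (t^2 - 15*t + 56)/(t^2 - 7*t + 12)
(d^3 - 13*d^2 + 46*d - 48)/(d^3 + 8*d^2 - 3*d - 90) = (d^2 - 10*d + 16)/(d^2 + 11*d + 30)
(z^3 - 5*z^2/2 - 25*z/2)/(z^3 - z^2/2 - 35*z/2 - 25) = z/(z + 2)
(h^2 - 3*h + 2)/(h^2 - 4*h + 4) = (h - 1)/(h - 2)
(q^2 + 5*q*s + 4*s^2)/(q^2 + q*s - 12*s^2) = (q + s)/(q - 3*s)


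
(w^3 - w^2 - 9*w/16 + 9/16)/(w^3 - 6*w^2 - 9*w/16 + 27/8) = (w - 1)/(w - 6)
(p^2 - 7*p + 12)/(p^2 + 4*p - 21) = (p - 4)/(p + 7)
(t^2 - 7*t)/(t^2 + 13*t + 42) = t*(t - 7)/(t^2 + 13*t + 42)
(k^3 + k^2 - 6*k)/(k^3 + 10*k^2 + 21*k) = (k - 2)/(k + 7)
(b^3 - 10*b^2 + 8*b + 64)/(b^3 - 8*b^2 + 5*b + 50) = (b^2 - 12*b + 32)/(b^2 - 10*b + 25)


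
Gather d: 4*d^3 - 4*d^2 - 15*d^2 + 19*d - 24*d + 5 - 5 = 4*d^3 - 19*d^2 - 5*d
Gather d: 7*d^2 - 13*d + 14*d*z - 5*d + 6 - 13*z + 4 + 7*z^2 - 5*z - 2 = 7*d^2 + d*(14*z - 18) + 7*z^2 - 18*z + 8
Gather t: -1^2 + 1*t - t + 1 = 0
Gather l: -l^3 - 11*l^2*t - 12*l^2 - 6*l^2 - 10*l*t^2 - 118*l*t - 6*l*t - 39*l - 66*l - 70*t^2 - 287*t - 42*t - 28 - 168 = -l^3 + l^2*(-11*t - 18) + l*(-10*t^2 - 124*t - 105) - 70*t^2 - 329*t - 196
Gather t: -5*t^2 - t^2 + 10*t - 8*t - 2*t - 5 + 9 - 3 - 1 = -6*t^2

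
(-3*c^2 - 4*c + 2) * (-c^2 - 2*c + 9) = 3*c^4 + 10*c^3 - 21*c^2 - 40*c + 18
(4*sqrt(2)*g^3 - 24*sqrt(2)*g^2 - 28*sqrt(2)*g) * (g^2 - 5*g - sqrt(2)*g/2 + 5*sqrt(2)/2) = 4*sqrt(2)*g^5 - 44*sqrt(2)*g^4 - 4*g^4 + 44*g^3 + 92*sqrt(2)*g^3 - 92*g^2 + 140*sqrt(2)*g^2 - 140*g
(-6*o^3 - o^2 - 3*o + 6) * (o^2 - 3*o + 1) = -6*o^5 + 17*o^4 - 6*o^3 + 14*o^2 - 21*o + 6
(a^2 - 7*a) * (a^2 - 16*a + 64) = a^4 - 23*a^3 + 176*a^2 - 448*a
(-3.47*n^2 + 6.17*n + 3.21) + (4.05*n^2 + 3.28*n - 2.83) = 0.58*n^2 + 9.45*n + 0.38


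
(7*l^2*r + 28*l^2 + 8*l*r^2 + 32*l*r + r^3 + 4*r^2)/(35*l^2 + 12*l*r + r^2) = (l*r + 4*l + r^2 + 4*r)/(5*l + r)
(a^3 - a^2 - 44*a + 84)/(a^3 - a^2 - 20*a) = (-a^3 + a^2 + 44*a - 84)/(a*(-a^2 + a + 20))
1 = 1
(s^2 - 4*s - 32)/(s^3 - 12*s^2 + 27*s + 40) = (s + 4)/(s^2 - 4*s - 5)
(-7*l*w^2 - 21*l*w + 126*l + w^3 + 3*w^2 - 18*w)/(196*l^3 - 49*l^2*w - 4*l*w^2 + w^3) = (w^2 + 3*w - 18)/(-28*l^2 + 3*l*w + w^2)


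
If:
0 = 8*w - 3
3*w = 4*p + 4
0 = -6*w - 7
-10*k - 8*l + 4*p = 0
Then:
No Solution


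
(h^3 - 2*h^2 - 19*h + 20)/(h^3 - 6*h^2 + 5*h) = (h + 4)/h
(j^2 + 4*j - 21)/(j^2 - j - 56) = (j - 3)/(j - 8)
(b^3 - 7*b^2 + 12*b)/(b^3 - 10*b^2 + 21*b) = (b - 4)/(b - 7)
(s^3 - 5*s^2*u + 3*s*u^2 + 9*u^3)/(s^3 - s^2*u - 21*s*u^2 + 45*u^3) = (s + u)/(s + 5*u)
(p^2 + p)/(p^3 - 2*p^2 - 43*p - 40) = p/(p^2 - 3*p - 40)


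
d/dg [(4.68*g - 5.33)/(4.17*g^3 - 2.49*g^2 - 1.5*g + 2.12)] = (-39.0312*g^3 + 78.3315*g^2 - 26.5434*g + 1.9266)/(17.3889*g^6 - 20.7666*g^5 - 6.3099*g^4 + 25.1508*g^3 - 8.3076*g^2 - 6.36*g + 4.4944)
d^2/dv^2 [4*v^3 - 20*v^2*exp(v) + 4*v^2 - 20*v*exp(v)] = -20*v^2*exp(v) - 100*v*exp(v) + 24*v - 80*exp(v) + 8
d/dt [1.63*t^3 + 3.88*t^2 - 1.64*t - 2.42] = 4.89*t^2 + 7.76*t - 1.64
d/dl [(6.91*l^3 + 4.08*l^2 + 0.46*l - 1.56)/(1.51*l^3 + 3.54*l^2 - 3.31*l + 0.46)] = (18.3006*l^4 - 47.1334*l^3 + 1.4694*l^2 + 14.7984*l - 4.952)/(2.2801*l^6 + 10.6908*l^5 + 2.5354*l^4 - 22.0456*l^3 + 14.2129*l^2 - 3.0452*l + 0.2116)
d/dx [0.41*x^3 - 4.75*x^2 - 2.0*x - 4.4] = 1.23*x^2 - 9.5*x - 2.0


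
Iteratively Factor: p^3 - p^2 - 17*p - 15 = (p + 3)*(p^2 - 4*p - 5) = (p + 1)*(p + 3)*(p - 5)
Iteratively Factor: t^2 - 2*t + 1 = (t - 1)*(t - 1)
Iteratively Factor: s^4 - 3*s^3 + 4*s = (s - 2)*(s^3 - s^2 - 2*s) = s*(s - 2)*(s^2 - s - 2) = s*(s - 2)*(s + 1)*(s - 2)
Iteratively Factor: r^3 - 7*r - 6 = (r - 3)*(r^2 + 3*r + 2) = (r - 3)*(r + 1)*(r + 2)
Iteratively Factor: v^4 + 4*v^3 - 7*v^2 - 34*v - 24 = (v + 4)*(v^3 - 7*v - 6) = (v + 1)*(v + 4)*(v^2 - v - 6) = (v - 3)*(v + 1)*(v + 4)*(v + 2)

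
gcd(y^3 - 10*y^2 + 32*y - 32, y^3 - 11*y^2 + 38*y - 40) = y^2 - 6*y + 8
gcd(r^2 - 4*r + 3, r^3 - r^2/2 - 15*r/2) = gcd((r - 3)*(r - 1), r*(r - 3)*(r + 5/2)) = r - 3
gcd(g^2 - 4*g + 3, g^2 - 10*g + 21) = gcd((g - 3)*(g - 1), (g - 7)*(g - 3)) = g - 3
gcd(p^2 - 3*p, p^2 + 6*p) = p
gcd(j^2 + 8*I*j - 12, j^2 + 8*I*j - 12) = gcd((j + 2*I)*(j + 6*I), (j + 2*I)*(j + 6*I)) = j^2 + 8*I*j - 12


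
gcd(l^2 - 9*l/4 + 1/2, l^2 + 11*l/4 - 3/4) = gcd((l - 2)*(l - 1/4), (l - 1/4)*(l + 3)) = l - 1/4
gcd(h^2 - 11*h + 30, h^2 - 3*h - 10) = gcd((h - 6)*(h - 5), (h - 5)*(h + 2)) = h - 5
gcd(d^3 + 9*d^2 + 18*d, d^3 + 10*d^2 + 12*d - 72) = d + 6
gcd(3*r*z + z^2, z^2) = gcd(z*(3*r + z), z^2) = z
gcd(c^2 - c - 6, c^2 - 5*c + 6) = c - 3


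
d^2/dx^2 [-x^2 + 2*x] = -2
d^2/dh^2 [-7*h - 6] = 0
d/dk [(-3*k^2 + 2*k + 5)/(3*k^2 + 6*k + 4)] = 2*(-12*k^2 - 27*k - 11)/(9*k^4 + 36*k^3 + 60*k^2 + 48*k + 16)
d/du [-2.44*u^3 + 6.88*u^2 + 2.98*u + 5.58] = -7.32*u^2 + 13.76*u + 2.98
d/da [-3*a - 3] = -3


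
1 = 1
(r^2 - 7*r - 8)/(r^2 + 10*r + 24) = (r^2 - 7*r - 8)/(r^2 + 10*r + 24)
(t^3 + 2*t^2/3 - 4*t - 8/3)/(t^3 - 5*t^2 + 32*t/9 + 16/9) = 3*(3*t^3 + 2*t^2 - 12*t - 8)/(9*t^3 - 45*t^2 + 32*t + 16)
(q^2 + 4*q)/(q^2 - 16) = q/(q - 4)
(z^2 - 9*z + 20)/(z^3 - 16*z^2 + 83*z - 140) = 1/(z - 7)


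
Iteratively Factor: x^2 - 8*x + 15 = (x - 5)*(x - 3)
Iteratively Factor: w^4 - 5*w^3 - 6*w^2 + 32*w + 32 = (w + 2)*(w^3 - 7*w^2 + 8*w + 16) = (w - 4)*(w + 2)*(w^2 - 3*w - 4) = (w - 4)^2*(w + 2)*(w + 1)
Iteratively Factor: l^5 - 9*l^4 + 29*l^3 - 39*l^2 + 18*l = (l - 1)*(l^4 - 8*l^3 + 21*l^2 - 18*l) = (l - 2)*(l - 1)*(l^3 - 6*l^2 + 9*l) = l*(l - 2)*(l - 1)*(l^2 - 6*l + 9) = l*(l - 3)*(l - 2)*(l - 1)*(l - 3)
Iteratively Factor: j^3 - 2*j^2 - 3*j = (j + 1)*(j^2 - 3*j) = j*(j + 1)*(j - 3)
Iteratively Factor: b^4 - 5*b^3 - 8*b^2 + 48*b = (b + 3)*(b^3 - 8*b^2 + 16*b) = (b - 4)*(b + 3)*(b^2 - 4*b) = (b - 4)^2*(b + 3)*(b)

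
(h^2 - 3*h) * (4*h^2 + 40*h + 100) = 4*h^4 + 28*h^3 - 20*h^2 - 300*h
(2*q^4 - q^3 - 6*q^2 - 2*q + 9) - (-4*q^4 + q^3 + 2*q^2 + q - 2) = 6*q^4 - 2*q^3 - 8*q^2 - 3*q + 11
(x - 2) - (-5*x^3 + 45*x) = 5*x^3 - 44*x - 2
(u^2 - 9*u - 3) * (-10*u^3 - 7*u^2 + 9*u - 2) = -10*u^5 + 83*u^4 + 102*u^3 - 62*u^2 - 9*u + 6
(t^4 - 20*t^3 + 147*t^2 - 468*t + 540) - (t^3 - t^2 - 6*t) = t^4 - 21*t^3 + 148*t^2 - 462*t + 540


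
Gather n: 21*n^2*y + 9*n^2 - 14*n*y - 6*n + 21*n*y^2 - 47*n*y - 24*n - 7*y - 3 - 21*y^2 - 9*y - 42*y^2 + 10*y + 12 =n^2*(21*y + 9) + n*(21*y^2 - 61*y - 30) - 63*y^2 - 6*y + 9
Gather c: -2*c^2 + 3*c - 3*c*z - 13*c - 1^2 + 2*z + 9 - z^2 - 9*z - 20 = -2*c^2 + c*(-3*z - 10) - z^2 - 7*z - 12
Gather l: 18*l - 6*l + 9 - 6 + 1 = 12*l + 4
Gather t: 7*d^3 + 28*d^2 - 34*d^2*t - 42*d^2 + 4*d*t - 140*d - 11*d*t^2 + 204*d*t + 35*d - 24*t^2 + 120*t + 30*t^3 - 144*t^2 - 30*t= 7*d^3 - 14*d^2 - 105*d + 30*t^3 + t^2*(-11*d - 168) + t*(-34*d^2 + 208*d + 90)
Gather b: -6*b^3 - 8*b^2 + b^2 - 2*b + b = -6*b^3 - 7*b^2 - b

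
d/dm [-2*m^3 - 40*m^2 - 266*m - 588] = -6*m^2 - 80*m - 266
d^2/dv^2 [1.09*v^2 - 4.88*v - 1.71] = 2.18000000000000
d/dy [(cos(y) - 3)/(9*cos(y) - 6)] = -7*sin(y)/(3*(3*cos(y) - 2)^2)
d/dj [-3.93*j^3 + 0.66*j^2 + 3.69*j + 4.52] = -11.79*j^2 + 1.32*j + 3.69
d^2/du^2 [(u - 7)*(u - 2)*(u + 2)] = 6*u - 14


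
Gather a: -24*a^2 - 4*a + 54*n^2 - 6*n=-24*a^2 - 4*a + 54*n^2 - 6*n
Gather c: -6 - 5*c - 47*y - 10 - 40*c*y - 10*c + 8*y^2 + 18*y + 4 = c*(-40*y - 15) + 8*y^2 - 29*y - 12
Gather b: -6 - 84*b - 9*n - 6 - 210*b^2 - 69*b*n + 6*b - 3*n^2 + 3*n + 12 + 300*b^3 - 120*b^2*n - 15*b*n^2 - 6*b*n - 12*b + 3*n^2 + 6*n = 300*b^3 + b^2*(-120*n - 210) + b*(-15*n^2 - 75*n - 90)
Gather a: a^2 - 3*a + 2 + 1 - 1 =a^2 - 3*a + 2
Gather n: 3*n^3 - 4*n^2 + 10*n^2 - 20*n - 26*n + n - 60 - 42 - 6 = 3*n^3 + 6*n^2 - 45*n - 108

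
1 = 1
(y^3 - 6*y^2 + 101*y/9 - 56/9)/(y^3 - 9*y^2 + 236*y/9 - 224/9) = (y - 1)/(y - 4)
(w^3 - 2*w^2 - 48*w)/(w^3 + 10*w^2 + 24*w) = (w - 8)/(w + 4)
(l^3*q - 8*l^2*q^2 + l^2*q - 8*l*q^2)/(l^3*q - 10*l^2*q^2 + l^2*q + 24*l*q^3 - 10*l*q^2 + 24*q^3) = l*(l - 8*q)/(l^2 - 10*l*q + 24*q^2)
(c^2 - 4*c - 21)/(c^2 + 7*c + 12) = (c - 7)/(c + 4)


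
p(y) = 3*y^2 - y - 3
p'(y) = 6*y - 1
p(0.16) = -3.08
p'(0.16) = -0.04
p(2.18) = 9.08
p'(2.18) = 12.08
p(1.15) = -0.18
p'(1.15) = 5.90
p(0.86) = -1.64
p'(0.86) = 4.16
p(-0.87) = 0.14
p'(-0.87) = -6.22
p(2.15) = 8.72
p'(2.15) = 11.90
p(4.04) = 41.92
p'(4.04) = 23.24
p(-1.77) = 8.17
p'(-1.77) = -11.62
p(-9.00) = 249.00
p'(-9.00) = -55.00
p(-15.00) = 687.00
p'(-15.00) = -91.00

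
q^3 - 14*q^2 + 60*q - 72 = (q - 6)^2*(q - 2)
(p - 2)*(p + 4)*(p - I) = p^3 + 2*p^2 - I*p^2 - 8*p - 2*I*p + 8*I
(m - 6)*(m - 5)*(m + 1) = m^3 - 10*m^2 + 19*m + 30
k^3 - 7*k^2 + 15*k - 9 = (k - 3)^2*(k - 1)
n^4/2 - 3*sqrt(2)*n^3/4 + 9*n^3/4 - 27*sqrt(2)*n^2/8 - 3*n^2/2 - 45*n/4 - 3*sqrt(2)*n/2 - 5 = (n/2 + sqrt(2)/2)*(n + 1/2)*(n + 4)*(n - 5*sqrt(2)/2)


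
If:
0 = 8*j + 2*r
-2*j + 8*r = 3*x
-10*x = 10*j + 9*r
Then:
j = 0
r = 0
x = 0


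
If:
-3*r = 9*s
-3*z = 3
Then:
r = -3*s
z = -1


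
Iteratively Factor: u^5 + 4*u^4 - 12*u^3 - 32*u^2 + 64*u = (u + 4)*(u^4 - 12*u^2 + 16*u) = (u + 4)^2*(u^3 - 4*u^2 + 4*u) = (u - 2)*(u + 4)^2*(u^2 - 2*u) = (u - 2)^2*(u + 4)^2*(u)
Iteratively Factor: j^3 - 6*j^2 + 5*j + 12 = (j + 1)*(j^2 - 7*j + 12) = (j - 4)*(j + 1)*(j - 3)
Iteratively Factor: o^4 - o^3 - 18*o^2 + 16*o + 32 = (o - 2)*(o^3 + o^2 - 16*o - 16) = (o - 2)*(o + 1)*(o^2 - 16) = (o - 2)*(o + 1)*(o + 4)*(o - 4)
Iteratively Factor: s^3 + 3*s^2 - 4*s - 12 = (s - 2)*(s^2 + 5*s + 6) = (s - 2)*(s + 2)*(s + 3)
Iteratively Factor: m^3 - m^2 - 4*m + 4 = (m - 2)*(m^2 + m - 2) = (m - 2)*(m + 2)*(m - 1)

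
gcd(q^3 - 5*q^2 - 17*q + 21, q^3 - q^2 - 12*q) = q + 3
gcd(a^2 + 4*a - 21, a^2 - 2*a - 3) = a - 3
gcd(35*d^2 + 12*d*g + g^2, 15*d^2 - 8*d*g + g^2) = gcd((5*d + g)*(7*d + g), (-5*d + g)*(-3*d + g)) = 1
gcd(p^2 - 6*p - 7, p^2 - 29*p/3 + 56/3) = p - 7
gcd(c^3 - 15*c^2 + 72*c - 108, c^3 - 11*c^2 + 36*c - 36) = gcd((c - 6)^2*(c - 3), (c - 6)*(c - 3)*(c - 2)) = c^2 - 9*c + 18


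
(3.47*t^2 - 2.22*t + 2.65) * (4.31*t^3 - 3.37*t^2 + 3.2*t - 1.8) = 14.9557*t^5 - 21.2621*t^4 + 30.0069*t^3 - 22.2805*t^2 + 12.476*t - 4.77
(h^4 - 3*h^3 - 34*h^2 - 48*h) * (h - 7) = h^5 - 10*h^4 - 13*h^3 + 190*h^2 + 336*h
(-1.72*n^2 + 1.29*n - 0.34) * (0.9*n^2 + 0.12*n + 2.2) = -1.548*n^4 + 0.9546*n^3 - 3.9352*n^2 + 2.7972*n - 0.748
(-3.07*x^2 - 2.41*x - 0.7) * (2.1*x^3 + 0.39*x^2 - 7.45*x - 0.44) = -6.447*x^5 - 6.2583*x^4 + 20.4616*x^3 + 19.0323*x^2 + 6.2754*x + 0.308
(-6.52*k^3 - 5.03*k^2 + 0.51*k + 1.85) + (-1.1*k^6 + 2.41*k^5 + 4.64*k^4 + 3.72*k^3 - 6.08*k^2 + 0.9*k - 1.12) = -1.1*k^6 + 2.41*k^5 + 4.64*k^4 - 2.8*k^3 - 11.11*k^2 + 1.41*k + 0.73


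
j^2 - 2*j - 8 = (j - 4)*(j + 2)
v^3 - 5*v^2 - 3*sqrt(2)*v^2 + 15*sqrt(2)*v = v*(v - 5)*(v - 3*sqrt(2))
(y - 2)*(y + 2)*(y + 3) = y^3 + 3*y^2 - 4*y - 12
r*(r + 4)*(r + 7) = r^3 + 11*r^2 + 28*r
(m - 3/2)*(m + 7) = m^2 + 11*m/2 - 21/2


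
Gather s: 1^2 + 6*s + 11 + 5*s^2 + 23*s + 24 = 5*s^2 + 29*s + 36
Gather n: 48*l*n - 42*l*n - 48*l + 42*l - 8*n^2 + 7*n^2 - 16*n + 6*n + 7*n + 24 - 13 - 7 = -6*l - n^2 + n*(6*l - 3) + 4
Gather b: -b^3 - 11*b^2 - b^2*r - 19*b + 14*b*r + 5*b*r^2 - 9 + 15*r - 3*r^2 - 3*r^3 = -b^3 + b^2*(-r - 11) + b*(5*r^2 + 14*r - 19) - 3*r^3 - 3*r^2 + 15*r - 9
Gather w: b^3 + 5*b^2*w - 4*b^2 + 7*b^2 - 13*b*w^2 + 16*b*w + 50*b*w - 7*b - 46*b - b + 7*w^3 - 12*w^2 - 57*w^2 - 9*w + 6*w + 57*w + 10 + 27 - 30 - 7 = b^3 + 3*b^2 - 54*b + 7*w^3 + w^2*(-13*b - 69) + w*(5*b^2 + 66*b + 54)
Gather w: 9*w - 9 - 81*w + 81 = 72 - 72*w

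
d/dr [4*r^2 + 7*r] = 8*r + 7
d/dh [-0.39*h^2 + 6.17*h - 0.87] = 6.17 - 0.78*h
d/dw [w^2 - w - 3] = 2*w - 1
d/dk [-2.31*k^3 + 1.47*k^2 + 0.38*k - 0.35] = -6.93*k^2 + 2.94*k + 0.38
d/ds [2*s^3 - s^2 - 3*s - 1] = 6*s^2 - 2*s - 3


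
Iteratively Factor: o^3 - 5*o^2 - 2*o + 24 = (o + 2)*(o^2 - 7*o + 12) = (o - 4)*(o + 2)*(o - 3)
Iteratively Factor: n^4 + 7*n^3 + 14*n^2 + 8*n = (n + 2)*(n^3 + 5*n^2 + 4*n) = n*(n + 2)*(n^2 + 5*n + 4) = n*(n + 1)*(n + 2)*(n + 4)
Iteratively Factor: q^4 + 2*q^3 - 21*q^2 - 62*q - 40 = (q + 1)*(q^3 + q^2 - 22*q - 40) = (q - 5)*(q + 1)*(q^2 + 6*q + 8) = (q - 5)*(q + 1)*(q + 2)*(q + 4)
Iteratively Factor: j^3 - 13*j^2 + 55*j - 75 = (j - 5)*(j^2 - 8*j + 15) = (j - 5)*(j - 3)*(j - 5)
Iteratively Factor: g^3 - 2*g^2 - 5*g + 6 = (g + 2)*(g^2 - 4*g + 3) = (g - 3)*(g + 2)*(g - 1)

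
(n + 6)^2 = n^2 + 12*n + 36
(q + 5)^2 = q^2 + 10*q + 25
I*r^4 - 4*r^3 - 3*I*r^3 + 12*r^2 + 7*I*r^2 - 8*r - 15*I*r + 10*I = (r - 2)*(r - I)*(r + 5*I)*(I*r - I)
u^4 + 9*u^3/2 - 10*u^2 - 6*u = u*(u - 2)*(u + 1/2)*(u + 6)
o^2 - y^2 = (o - y)*(o + y)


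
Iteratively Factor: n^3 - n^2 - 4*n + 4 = (n + 2)*(n^2 - 3*n + 2) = (n - 2)*(n + 2)*(n - 1)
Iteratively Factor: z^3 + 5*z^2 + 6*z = (z)*(z^2 + 5*z + 6) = z*(z + 2)*(z + 3)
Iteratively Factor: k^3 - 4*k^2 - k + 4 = (k - 1)*(k^2 - 3*k - 4) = (k - 1)*(k + 1)*(k - 4)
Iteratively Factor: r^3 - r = (r)*(r^2 - 1) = r*(r + 1)*(r - 1)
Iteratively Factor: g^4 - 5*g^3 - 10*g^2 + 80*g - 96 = (g - 4)*(g^3 - g^2 - 14*g + 24) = (g - 4)*(g + 4)*(g^2 - 5*g + 6) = (g - 4)*(g - 2)*(g + 4)*(g - 3)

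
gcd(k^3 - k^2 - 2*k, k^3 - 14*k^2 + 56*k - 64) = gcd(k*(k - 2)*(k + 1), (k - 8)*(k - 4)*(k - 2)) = k - 2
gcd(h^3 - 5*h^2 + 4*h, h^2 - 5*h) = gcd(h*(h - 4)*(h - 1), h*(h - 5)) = h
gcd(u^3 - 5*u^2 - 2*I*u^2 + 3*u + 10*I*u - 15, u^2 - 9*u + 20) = u - 5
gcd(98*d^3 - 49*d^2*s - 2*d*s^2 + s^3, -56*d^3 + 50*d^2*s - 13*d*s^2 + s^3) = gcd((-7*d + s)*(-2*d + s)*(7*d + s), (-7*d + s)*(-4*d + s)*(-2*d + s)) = 14*d^2 - 9*d*s + s^2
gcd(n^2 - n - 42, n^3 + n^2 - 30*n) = n + 6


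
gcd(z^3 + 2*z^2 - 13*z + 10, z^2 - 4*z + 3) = z - 1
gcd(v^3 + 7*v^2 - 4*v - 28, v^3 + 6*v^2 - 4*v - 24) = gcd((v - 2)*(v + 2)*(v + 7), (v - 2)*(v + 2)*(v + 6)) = v^2 - 4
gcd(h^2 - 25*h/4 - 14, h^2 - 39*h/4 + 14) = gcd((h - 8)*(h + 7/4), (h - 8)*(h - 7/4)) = h - 8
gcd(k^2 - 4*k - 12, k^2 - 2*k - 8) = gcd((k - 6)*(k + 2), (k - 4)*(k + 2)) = k + 2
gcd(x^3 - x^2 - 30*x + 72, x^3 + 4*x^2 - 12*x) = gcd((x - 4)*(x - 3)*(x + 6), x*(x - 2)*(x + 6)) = x + 6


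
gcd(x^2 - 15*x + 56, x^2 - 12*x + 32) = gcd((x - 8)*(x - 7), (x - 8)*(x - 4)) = x - 8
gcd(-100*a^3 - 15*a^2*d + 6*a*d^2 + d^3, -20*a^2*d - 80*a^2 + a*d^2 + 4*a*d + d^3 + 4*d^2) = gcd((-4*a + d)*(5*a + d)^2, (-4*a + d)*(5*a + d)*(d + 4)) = 20*a^2 - a*d - d^2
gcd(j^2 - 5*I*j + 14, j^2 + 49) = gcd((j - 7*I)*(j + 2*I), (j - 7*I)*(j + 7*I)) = j - 7*I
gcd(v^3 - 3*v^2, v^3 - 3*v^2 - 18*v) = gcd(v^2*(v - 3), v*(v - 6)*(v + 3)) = v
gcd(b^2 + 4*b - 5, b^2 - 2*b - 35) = b + 5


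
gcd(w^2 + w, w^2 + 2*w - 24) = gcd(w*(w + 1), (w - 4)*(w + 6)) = 1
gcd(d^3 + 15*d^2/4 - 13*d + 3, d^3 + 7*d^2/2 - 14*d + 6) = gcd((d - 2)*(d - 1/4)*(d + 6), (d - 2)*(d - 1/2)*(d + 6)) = d^2 + 4*d - 12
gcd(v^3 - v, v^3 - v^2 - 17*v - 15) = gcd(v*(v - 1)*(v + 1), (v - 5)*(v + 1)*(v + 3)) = v + 1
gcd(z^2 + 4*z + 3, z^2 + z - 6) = z + 3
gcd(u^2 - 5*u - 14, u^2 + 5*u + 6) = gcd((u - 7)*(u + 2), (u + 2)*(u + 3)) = u + 2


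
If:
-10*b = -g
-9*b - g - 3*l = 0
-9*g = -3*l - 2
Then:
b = 2/109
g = 20/109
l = -38/327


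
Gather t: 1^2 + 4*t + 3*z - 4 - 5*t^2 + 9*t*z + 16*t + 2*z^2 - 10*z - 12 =-5*t^2 + t*(9*z + 20) + 2*z^2 - 7*z - 15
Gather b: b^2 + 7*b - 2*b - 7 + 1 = b^2 + 5*b - 6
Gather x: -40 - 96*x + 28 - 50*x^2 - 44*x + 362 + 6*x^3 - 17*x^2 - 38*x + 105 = 6*x^3 - 67*x^2 - 178*x + 455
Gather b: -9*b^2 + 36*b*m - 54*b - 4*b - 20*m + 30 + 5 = -9*b^2 + b*(36*m - 58) - 20*m + 35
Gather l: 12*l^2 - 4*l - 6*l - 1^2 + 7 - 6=12*l^2 - 10*l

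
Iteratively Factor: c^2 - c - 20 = (c + 4)*(c - 5)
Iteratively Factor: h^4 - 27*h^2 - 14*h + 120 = (h - 2)*(h^3 + 2*h^2 - 23*h - 60) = (h - 5)*(h - 2)*(h^2 + 7*h + 12) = (h - 5)*(h - 2)*(h + 3)*(h + 4)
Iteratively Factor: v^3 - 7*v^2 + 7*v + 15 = (v - 5)*(v^2 - 2*v - 3) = (v - 5)*(v + 1)*(v - 3)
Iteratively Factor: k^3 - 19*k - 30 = (k + 2)*(k^2 - 2*k - 15) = (k - 5)*(k + 2)*(k + 3)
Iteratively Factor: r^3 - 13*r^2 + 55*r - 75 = (r - 5)*(r^2 - 8*r + 15) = (r - 5)*(r - 3)*(r - 5)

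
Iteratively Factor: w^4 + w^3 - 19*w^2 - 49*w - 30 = (w - 5)*(w^3 + 6*w^2 + 11*w + 6) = (w - 5)*(w + 1)*(w^2 + 5*w + 6) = (w - 5)*(w + 1)*(w + 2)*(w + 3)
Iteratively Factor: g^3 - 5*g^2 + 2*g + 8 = (g - 2)*(g^2 - 3*g - 4) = (g - 2)*(g + 1)*(g - 4)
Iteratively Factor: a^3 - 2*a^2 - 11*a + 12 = (a + 3)*(a^2 - 5*a + 4) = (a - 1)*(a + 3)*(a - 4)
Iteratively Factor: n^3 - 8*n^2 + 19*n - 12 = (n - 4)*(n^2 - 4*n + 3) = (n - 4)*(n - 1)*(n - 3)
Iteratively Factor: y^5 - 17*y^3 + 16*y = (y)*(y^4 - 17*y^2 + 16) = y*(y + 4)*(y^3 - 4*y^2 - y + 4) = y*(y - 4)*(y + 4)*(y^2 - 1) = y*(y - 4)*(y - 1)*(y + 4)*(y + 1)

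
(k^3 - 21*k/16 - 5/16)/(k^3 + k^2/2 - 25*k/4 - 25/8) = (16*k^3 - 21*k - 5)/(2*(8*k^3 + 4*k^2 - 50*k - 25))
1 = 1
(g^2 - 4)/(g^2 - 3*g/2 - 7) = 2*(g - 2)/(2*g - 7)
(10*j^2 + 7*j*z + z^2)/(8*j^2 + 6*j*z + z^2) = (5*j + z)/(4*j + z)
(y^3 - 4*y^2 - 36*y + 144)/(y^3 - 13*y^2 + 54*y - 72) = (y + 6)/(y - 3)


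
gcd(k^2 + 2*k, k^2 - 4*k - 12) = k + 2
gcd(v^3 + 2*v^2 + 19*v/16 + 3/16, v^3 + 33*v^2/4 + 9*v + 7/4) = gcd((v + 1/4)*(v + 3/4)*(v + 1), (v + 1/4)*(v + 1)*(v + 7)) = v^2 + 5*v/4 + 1/4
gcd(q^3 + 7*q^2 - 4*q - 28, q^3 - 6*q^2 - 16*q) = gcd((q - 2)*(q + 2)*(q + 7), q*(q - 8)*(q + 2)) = q + 2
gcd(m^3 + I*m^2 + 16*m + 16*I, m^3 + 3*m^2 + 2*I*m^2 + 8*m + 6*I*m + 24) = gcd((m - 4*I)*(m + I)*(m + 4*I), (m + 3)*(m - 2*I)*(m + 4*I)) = m + 4*I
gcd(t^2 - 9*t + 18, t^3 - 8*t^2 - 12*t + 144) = t - 6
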